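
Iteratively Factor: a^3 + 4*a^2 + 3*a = (a + 1)*(a^2 + 3*a) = a*(a + 1)*(a + 3)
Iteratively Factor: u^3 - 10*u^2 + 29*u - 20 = (u - 5)*(u^2 - 5*u + 4) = (u - 5)*(u - 1)*(u - 4)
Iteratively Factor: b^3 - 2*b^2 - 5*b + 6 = (b - 1)*(b^2 - b - 6) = (b - 1)*(b + 2)*(b - 3)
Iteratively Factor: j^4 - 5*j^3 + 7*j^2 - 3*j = (j - 1)*(j^3 - 4*j^2 + 3*j) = j*(j - 1)*(j^2 - 4*j + 3) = j*(j - 1)^2*(j - 3)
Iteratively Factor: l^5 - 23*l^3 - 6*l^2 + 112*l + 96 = (l - 4)*(l^4 + 4*l^3 - 7*l^2 - 34*l - 24) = (l - 4)*(l - 3)*(l^3 + 7*l^2 + 14*l + 8) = (l - 4)*(l - 3)*(l + 2)*(l^2 + 5*l + 4) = (l - 4)*(l - 3)*(l + 2)*(l + 4)*(l + 1)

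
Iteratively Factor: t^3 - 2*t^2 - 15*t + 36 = (t + 4)*(t^2 - 6*t + 9) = (t - 3)*(t + 4)*(t - 3)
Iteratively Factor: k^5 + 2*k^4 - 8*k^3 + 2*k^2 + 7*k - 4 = (k - 1)*(k^4 + 3*k^3 - 5*k^2 - 3*k + 4) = (k - 1)*(k + 1)*(k^3 + 2*k^2 - 7*k + 4) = (k - 1)^2*(k + 1)*(k^2 + 3*k - 4) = (k - 1)^2*(k + 1)*(k + 4)*(k - 1)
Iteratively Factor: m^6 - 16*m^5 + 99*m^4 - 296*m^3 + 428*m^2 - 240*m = (m - 5)*(m^5 - 11*m^4 + 44*m^3 - 76*m^2 + 48*m) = m*(m - 5)*(m^4 - 11*m^3 + 44*m^2 - 76*m + 48) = m*(m - 5)*(m - 2)*(m^3 - 9*m^2 + 26*m - 24) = m*(m - 5)*(m - 3)*(m - 2)*(m^2 - 6*m + 8) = m*(m - 5)*(m - 3)*(m - 2)^2*(m - 4)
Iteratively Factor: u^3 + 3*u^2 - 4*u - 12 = (u + 2)*(u^2 + u - 6) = (u - 2)*(u + 2)*(u + 3)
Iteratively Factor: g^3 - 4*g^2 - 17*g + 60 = (g - 5)*(g^2 + g - 12) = (g - 5)*(g + 4)*(g - 3)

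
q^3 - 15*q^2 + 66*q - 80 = (q - 8)*(q - 5)*(q - 2)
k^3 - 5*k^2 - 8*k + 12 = (k - 6)*(k - 1)*(k + 2)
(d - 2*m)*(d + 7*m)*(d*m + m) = d^3*m + 5*d^2*m^2 + d^2*m - 14*d*m^3 + 5*d*m^2 - 14*m^3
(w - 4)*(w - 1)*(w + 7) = w^3 + 2*w^2 - 31*w + 28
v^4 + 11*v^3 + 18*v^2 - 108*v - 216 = (v - 3)*(v + 2)*(v + 6)^2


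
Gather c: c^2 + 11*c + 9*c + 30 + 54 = c^2 + 20*c + 84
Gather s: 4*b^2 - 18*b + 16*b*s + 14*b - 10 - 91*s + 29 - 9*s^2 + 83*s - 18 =4*b^2 - 4*b - 9*s^2 + s*(16*b - 8) + 1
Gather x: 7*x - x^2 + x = -x^2 + 8*x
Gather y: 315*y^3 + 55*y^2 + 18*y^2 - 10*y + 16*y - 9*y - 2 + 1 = 315*y^3 + 73*y^2 - 3*y - 1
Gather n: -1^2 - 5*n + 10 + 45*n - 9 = 40*n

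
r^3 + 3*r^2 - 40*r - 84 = (r - 6)*(r + 2)*(r + 7)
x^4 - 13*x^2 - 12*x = x*(x - 4)*(x + 1)*(x + 3)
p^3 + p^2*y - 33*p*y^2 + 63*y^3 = (p - 3*y)^2*(p + 7*y)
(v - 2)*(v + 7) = v^2 + 5*v - 14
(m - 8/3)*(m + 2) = m^2 - 2*m/3 - 16/3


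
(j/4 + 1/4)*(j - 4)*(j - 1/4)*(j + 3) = j^4/4 - j^3/16 - 13*j^2/4 - 35*j/16 + 3/4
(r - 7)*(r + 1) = r^2 - 6*r - 7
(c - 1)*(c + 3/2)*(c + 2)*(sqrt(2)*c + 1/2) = sqrt(2)*c^4 + c^3/2 + 5*sqrt(2)*c^3/2 - sqrt(2)*c^2/2 + 5*c^2/4 - 3*sqrt(2)*c - c/4 - 3/2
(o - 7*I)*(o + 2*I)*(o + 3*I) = o^3 - 2*I*o^2 + 29*o + 42*I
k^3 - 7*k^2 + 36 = (k - 6)*(k - 3)*(k + 2)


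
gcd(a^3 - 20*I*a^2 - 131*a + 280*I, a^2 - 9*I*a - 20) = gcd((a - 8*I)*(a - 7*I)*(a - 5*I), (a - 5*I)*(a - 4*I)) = a - 5*I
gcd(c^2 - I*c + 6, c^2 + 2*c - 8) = 1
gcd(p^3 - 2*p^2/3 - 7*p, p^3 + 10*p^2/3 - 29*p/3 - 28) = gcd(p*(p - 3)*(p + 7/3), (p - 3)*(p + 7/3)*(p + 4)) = p^2 - 2*p/3 - 7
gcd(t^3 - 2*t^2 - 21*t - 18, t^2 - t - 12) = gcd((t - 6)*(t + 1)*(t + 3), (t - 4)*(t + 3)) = t + 3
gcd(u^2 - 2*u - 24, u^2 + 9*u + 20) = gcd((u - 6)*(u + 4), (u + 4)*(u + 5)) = u + 4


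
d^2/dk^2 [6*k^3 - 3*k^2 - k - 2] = 36*k - 6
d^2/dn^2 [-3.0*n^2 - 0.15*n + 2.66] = -6.00000000000000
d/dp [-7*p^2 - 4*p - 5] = -14*p - 4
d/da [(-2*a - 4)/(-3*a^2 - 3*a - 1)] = 2*(3*a^2 + 3*a - 3*(a + 2)*(2*a + 1) + 1)/(3*a^2 + 3*a + 1)^2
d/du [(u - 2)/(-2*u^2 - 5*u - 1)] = (-2*u^2 - 5*u + (u - 2)*(4*u + 5) - 1)/(2*u^2 + 5*u + 1)^2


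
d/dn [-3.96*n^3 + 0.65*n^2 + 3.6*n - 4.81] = -11.88*n^2 + 1.3*n + 3.6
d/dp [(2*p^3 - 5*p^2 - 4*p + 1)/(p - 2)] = (4*p^3 - 17*p^2 + 20*p + 7)/(p^2 - 4*p + 4)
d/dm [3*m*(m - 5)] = 6*m - 15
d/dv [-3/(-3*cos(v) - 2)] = 9*sin(v)/(3*cos(v) + 2)^2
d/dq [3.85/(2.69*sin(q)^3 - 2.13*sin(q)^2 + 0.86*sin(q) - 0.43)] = (-31.0695*sin(q)^2 + 16.401*sin(q) - 3.311)*cos(q)/(2.69*sin(q)^3 - 2.13*sin(q)^2 + 0.86*sin(q) - 0.43)^2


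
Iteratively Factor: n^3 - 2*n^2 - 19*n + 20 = (n - 1)*(n^2 - n - 20) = (n - 5)*(n - 1)*(n + 4)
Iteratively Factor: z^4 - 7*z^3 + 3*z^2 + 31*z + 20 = (z - 4)*(z^3 - 3*z^2 - 9*z - 5) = (z - 4)*(z + 1)*(z^2 - 4*z - 5) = (z - 5)*(z - 4)*(z + 1)*(z + 1)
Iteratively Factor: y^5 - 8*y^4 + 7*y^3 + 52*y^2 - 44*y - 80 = (y - 2)*(y^4 - 6*y^3 - 5*y^2 + 42*y + 40) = (y - 2)*(y + 2)*(y^3 - 8*y^2 + 11*y + 20) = (y - 4)*(y - 2)*(y + 2)*(y^2 - 4*y - 5) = (y - 4)*(y - 2)*(y + 1)*(y + 2)*(y - 5)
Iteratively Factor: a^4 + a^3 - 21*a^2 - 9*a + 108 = (a + 4)*(a^3 - 3*a^2 - 9*a + 27) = (a - 3)*(a + 4)*(a^2 - 9) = (a - 3)^2*(a + 4)*(a + 3)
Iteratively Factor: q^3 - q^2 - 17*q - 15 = (q + 1)*(q^2 - 2*q - 15) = (q - 5)*(q + 1)*(q + 3)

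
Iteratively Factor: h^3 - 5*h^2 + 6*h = (h)*(h^2 - 5*h + 6) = h*(h - 3)*(h - 2)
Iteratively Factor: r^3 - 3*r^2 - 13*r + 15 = (r + 3)*(r^2 - 6*r + 5) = (r - 1)*(r + 3)*(r - 5)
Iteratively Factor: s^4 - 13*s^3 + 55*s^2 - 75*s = (s - 5)*(s^3 - 8*s^2 + 15*s) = (s - 5)^2*(s^2 - 3*s) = (s - 5)^2*(s - 3)*(s)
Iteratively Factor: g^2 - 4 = (g - 2)*(g + 2)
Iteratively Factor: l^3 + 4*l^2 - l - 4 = (l + 1)*(l^2 + 3*l - 4) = (l + 1)*(l + 4)*(l - 1)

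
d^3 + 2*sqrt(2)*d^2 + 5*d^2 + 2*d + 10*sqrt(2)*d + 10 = (d + 5)*(d + sqrt(2))^2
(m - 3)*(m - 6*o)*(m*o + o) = m^3*o - 6*m^2*o^2 - 2*m^2*o + 12*m*o^2 - 3*m*o + 18*o^2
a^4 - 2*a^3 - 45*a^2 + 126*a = a*(a - 6)*(a - 3)*(a + 7)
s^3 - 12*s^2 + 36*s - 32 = (s - 8)*(s - 2)^2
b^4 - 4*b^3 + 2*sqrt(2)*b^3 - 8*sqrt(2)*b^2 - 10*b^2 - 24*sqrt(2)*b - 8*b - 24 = (b - 6)*(b + 2)*(b + sqrt(2))^2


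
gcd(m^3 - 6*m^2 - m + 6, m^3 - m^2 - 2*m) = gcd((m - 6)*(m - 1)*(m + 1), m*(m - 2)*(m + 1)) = m + 1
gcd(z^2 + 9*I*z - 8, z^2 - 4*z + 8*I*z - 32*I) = z + 8*I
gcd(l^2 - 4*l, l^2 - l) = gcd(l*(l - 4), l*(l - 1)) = l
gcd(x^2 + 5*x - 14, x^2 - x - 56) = x + 7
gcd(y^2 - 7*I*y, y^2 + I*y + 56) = y - 7*I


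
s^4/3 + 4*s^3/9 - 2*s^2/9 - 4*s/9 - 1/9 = (s/3 + 1/3)*(s - 1)*(s + 1/3)*(s + 1)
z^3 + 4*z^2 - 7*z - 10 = (z - 2)*(z + 1)*(z + 5)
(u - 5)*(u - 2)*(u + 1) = u^3 - 6*u^2 + 3*u + 10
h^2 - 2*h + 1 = (h - 1)^2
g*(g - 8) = g^2 - 8*g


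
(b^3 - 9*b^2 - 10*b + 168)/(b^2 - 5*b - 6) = (b^2 - 3*b - 28)/(b + 1)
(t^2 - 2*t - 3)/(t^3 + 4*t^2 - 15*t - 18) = 1/(t + 6)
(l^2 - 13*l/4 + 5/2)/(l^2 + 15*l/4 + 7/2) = (4*l^2 - 13*l + 10)/(4*l^2 + 15*l + 14)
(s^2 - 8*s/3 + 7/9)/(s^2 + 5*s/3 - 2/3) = (s - 7/3)/(s + 2)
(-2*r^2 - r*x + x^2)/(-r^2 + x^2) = (-2*r + x)/(-r + x)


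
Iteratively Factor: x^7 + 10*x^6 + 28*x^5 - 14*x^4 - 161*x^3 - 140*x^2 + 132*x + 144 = (x + 1)*(x^6 + 9*x^5 + 19*x^4 - 33*x^3 - 128*x^2 - 12*x + 144) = (x - 1)*(x + 1)*(x^5 + 10*x^4 + 29*x^3 - 4*x^2 - 132*x - 144) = (x - 1)*(x + 1)*(x + 2)*(x^4 + 8*x^3 + 13*x^2 - 30*x - 72) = (x - 1)*(x + 1)*(x + 2)*(x + 4)*(x^3 + 4*x^2 - 3*x - 18) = (x - 1)*(x + 1)*(x + 2)*(x + 3)*(x + 4)*(x^2 + x - 6) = (x - 1)*(x + 1)*(x + 2)*(x + 3)^2*(x + 4)*(x - 2)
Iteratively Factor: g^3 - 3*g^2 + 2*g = (g - 2)*(g^2 - g) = (g - 2)*(g - 1)*(g)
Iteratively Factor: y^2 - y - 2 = (y - 2)*(y + 1)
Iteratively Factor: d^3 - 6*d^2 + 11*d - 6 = (d - 1)*(d^2 - 5*d + 6) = (d - 3)*(d - 1)*(d - 2)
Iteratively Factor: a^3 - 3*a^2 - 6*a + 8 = (a + 2)*(a^2 - 5*a + 4) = (a - 1)*(a + 2)*(a - 4)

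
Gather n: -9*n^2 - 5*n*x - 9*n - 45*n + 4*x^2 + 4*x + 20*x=-9*n^2 + n*(-5*x - 54) + 4*x^2 + 24*x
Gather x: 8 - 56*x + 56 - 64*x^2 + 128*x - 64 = -64*x^2 + 72*x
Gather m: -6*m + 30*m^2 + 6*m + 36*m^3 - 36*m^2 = 36*m^3 - 6*m^2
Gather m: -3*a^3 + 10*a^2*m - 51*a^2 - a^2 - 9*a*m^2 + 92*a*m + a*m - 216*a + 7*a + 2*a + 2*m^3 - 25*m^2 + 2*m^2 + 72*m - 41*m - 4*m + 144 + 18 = -3*a^3 - 52*a^2 - 207*a + 2*m^3 + m^2*(-9*a - 23) + m*(10*a^2 + 93*a + 27) + 162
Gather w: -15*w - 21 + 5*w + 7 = -10*w - 14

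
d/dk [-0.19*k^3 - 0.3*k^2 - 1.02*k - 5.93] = -0.57*k^2 - 0.6*k - 1.02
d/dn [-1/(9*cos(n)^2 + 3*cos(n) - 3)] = -(6*cos(n) + 1)*sin(n)/(3*(3*cos(n)^2 + cos(n) - 1)^2)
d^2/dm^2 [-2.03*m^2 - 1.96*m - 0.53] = -4.06000000000000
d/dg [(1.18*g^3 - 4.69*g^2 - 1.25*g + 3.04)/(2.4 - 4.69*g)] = (-11.0684*g^3 + 30.4921*g^2 - 22.512*g + 11.2576)/(21.9961*g^2 - 22.512*g + 5.76)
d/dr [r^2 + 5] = 2*r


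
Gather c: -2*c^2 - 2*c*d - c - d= -2*c^2 + c*(-2*d - 1) - d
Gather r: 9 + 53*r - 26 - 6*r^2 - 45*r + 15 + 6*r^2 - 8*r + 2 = 0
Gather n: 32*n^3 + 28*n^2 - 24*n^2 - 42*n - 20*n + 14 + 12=32*n^3 + 4*n^2 - 62*n + 26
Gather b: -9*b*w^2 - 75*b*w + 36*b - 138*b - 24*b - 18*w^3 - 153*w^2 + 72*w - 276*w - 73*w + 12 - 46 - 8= b*(-9*w^2 - 75*w - 126) - 18*w^3 - 153*w^2 - 277*w - 42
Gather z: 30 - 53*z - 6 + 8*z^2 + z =8*z^2 - 52*z + 24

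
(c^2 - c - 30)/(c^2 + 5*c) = (c - 6)/c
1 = 1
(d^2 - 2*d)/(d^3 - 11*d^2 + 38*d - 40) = d/(d^2 - 9*d + 20)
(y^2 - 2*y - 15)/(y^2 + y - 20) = (y^2 - 2*y - 15)/(y^2 + y - 20)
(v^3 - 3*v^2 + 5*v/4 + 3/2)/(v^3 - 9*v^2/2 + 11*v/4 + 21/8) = 2*(v - 2)/(2*v - 7)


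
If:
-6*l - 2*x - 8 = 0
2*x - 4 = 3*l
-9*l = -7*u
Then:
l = -4/3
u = -12/7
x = 0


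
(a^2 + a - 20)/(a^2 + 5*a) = (a - 4)/a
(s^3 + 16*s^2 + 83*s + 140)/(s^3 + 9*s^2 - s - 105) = (s + 4)/(s - 3)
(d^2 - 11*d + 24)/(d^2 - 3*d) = (d - 8)/d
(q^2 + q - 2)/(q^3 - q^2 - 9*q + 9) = (q + 2)/(q^2 - 9)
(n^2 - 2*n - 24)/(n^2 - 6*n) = (n + 4)/n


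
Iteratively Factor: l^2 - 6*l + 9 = (l - 3)*(l - 3)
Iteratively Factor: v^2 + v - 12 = (v + 4)*(v - 3)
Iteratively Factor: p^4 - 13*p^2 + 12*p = (p + 4)*(p^3 - 4*p^2 + 3*p) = (p - 3)*(p + 4)*(p^2 - p) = p*(p - 3)*(p + 4)*(p - 1)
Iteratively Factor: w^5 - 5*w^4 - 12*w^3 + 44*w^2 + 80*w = (w - 5)*(w^4 - 12*w^2 - 16*w) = (w - 5)*(w + 2)*(w^3 - 2*w^2 - 8*w) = w*(w - 5)*(w + 2)*(w^2 - 2*w - 8) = w*(w - 5)*(w - 4)*(w + 2)*(w + 2)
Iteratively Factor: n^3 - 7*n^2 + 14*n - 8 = (n - 2)*(n^2 - 5*n + 4) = (n - 4)*(n - 2)*(n - 1)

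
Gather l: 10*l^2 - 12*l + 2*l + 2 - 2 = 10*l^2 - 10*l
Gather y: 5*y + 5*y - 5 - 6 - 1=10*y - 12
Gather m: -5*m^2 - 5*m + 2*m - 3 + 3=-5*m^2 - 3*m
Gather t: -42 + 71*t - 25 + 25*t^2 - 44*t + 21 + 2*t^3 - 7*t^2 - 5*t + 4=2*t^3 + 18*t^2 + 22*t - 42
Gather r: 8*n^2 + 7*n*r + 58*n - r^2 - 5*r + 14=8*n^2 + 58*n - r^2 + r*(7*n - 5) + 14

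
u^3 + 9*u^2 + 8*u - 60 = (u - 2)*(u + 5)*(u + 6)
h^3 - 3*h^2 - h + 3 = (h - 3)*(h - 1)*(h + 1)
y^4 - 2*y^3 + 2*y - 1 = (y - 1)^3*(y + 1)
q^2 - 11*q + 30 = (q - 6)*(q - 5)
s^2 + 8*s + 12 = (s + 2)*(s + 6)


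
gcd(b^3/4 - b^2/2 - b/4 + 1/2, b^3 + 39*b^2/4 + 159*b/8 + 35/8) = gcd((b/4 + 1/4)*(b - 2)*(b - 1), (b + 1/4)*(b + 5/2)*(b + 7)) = 1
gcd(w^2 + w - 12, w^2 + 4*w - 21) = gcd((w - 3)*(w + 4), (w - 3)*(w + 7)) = w - 3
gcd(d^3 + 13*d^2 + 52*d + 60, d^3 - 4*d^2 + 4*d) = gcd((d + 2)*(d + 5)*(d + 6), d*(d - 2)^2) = 1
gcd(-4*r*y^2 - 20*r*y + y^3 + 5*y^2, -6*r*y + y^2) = y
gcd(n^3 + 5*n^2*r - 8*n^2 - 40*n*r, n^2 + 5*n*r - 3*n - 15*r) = n + 5*r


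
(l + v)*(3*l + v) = 3*l^2 + 4*l*v + v^2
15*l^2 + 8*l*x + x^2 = (3*l + x)*(5*l + x)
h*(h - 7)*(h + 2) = h^3 - 5*h^2 - 14*h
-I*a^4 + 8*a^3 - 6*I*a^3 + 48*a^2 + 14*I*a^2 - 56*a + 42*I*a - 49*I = (a + 7)*(a + I)*(a + 7*I)*(-I*a + I)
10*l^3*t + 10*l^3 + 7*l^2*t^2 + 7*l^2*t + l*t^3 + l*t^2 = (2*l + t)*(5*l + t)*(l*t + l)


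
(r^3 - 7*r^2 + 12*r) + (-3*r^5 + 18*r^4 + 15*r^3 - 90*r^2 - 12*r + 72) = -3*r^5 + 18*r^4 + 16*r^3 - 97*r^2 + 72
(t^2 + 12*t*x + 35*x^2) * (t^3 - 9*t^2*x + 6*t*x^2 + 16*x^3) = t^5 + 3*t^4*x - 67*t^3*x^2 - 227*t^2*x^3 + 402*t*x^4 + 560*x^5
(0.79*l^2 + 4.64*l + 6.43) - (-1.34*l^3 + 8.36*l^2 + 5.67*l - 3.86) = 1.34*l^3 - 7.57*l^2 - 1.03*l + 10.29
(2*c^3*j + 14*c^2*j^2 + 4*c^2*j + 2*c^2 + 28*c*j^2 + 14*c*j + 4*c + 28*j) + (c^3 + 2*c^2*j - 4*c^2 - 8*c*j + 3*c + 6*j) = 2*c^3*j + c^3 + 14*c^2*j^2 + 6*c^2*j - 2*c^2 + 28*c*j^2 + 6*c*j + 7*c + 34*j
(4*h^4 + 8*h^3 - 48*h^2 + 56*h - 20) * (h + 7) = 4*h^5 + 36*h^4 + 8*h^3 - 280*h^2 + 372*h - 140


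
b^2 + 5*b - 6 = (b - 1)*(b + 6)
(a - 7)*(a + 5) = a^2 - 2*a - 35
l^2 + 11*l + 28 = (l + 4)*(l + 7)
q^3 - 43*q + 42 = (q - 6)*(q - 1)*(q + 7)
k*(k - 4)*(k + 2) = k^3 - 2*k^2 - 8*k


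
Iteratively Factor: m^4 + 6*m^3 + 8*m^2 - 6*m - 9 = (m - 1)*(m^3 + 7*m^2 + 15*m + 9) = (m - 1)*(m + 1)*(m^2 + 6*m + 9) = (m - 1)*(m + 1)*(m + 3)*(m + 3)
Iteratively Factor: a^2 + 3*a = (a + 3)*(a)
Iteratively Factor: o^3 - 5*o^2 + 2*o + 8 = (o - 4)*(o^2 - o - 2) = (o - 4)*(o + 1)*(o - 2)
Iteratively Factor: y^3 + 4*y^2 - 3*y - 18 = (y - 2)*(y^2 + 6*y + 9) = (y - 2)*(y + 3)*(y + 3)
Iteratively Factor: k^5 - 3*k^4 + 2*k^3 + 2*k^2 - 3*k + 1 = (k - 1)*(k^4 - 2*k^3 + 2*k - 1) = (k - 1)^2*(k^3 - k^2 - k + 1) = (k - 1)^3*(k^2 - 1) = (k - 1)^4*(k + 1)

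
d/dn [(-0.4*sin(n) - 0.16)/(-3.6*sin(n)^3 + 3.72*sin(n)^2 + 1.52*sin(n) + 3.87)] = (-2.88*sin(n)^3 - 0.24*sin(n)^2 + 1.1904*sin(n) - 1.3048)*cos(n)/(12.96*sin(n)^6 - 26.784*sin(n)^5 + 2.8944*sin(n)^4 - 16.5552*sin(n)^3 + 31.1032*sin(n)^2 + 11.7648*sin(n) + 14.9769)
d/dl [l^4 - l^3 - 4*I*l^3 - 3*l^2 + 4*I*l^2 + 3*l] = 4*l^3 + l^2*(-3 - 12*I) + l*(-6 + 8*I) + 3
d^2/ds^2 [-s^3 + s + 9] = -6*s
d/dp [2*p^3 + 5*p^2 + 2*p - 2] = 6*p^2 + 10*p + 2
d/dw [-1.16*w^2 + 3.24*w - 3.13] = 3.24 - 2.32*w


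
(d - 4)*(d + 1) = d^2 - 3*d - 4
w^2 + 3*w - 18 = (w - 3)*(w + 6)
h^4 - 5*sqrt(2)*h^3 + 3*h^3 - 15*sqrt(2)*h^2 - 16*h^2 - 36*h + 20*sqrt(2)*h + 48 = (h - 1)*(h + 4)*(h - 6*sqrt(2))*(h + sqrt(2))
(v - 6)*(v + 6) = v^2 - 36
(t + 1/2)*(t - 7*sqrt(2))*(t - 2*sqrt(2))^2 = t^4 - 11*sqrt(2)*t^3 + t^3/2 - 11*sqrt(2)*t^2/2 + 64*t^2 - 56*sqrt(2)*t + 32*t - 28*sqrt(2)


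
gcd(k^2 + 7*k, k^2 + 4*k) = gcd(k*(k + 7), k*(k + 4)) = k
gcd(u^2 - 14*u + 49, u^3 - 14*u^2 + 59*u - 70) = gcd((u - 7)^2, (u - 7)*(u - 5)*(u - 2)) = u - 7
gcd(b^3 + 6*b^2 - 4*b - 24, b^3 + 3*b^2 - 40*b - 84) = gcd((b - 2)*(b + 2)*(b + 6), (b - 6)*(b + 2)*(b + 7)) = b + 2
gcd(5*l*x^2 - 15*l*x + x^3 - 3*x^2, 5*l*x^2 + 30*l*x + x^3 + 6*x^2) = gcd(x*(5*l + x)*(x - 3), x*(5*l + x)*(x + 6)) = 5*l*x + x^2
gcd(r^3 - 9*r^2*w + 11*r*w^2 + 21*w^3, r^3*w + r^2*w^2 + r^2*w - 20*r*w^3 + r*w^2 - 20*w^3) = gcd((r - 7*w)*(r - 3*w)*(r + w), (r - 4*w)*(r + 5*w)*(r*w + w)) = 1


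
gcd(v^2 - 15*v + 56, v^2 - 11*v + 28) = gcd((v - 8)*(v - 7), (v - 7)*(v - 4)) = v - 7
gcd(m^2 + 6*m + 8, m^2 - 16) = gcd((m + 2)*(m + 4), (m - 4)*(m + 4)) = m + 4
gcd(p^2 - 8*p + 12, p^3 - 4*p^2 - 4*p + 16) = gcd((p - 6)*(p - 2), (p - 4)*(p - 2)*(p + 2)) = p - 2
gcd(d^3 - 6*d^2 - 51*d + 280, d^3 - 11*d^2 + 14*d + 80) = d^2 - 13*d + 40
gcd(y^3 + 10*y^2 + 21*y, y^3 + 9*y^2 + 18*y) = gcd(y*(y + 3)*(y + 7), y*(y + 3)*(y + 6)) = y^2 + 3*y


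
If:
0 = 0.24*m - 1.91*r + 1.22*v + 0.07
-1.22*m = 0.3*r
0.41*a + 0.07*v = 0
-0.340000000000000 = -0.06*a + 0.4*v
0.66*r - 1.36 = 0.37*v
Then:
No Solution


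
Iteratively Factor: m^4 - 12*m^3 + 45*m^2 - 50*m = (m - 5)*(m^3 - 7*m^2 + 10*m) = (m - 5)^2*(m^2 - 2*m) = (m - 5)^2*(m - 2)*(m)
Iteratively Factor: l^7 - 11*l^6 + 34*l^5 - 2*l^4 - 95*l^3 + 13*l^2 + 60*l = (l)*(l^6 - 11*l^5 + 34*l^4 - 2*l^3 - 95*l^2 + 13*l + 60) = l*(l - 3)*(l^5 - 8*l^4 + 10*l^3 + 28*l^2 - 11*l - 20) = l*(l - 3)*(l + 1)*(l^4 - 9*l^3 + 19*l^2 + 9*l - 20) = l*(l - 3)*(l - 1)*(l + 1)*(l^3 - 8*l^2 + 11*l + 20) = l*(l - 4)*(l - 3)*(l - 1)*(l + 1)*(l^2 - 4*l - 5) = l*(l - 4)*(l - 3)*(l - 1)*(l + 1)^2*(l - 5)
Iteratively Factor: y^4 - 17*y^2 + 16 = (y - 1)*(y^3 + y^2 - 16*y - 16) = (y - 1)*(y + 1)*(y^2 - 16) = (y - 4)*(y - 1)*(y + 1)*(y + 4)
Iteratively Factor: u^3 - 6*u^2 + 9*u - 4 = (u - 1)*(u^2 - 5*u + 4) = (u - 1)^2*(u - 4)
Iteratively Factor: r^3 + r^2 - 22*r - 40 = (r + 4)*(r^2 - 3*r - 10) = (r - 5)*(r + 4)*(r + 2)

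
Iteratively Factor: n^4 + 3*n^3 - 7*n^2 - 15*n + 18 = (n - 1)*(n^3 + 4*n^2 - 3*n - 18) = (n - 2)*(n - 1)*(n^2 + 6*n + 9) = (n - 2)*(n - 1)*(n + 3)*(n + 3)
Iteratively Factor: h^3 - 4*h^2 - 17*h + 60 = (h - 5)*(h^2 + h - 12) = (h - 5)*(h + 4)*(h - 3)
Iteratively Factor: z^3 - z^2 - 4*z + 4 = (z - 2)*(z^2 + z - 2) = (z - 2)*(z - 1)*(z + 2)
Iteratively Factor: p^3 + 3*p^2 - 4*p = (p + 4)*(p^2 - p) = (p - 1)*(p + 4)*(p)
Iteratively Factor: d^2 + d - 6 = (d - 2)*(d + 3)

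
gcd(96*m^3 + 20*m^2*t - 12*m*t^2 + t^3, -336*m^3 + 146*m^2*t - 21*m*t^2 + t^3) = 48*m^2 - 14*m*t + t^2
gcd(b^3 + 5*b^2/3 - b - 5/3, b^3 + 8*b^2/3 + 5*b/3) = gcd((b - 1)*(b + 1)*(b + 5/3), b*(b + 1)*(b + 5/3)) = b^2 + 8*b/3 + 5/3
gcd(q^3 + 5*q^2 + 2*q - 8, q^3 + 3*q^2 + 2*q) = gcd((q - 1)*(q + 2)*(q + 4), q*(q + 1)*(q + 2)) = q + 2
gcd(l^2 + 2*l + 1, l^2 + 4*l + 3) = l + 1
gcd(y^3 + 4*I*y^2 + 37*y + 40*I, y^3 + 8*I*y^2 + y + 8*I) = y^2 + 9*I*y - 8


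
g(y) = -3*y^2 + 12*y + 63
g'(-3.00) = 30.00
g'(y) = 12 - 6*y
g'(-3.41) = 32.46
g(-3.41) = -12.80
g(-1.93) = 28.67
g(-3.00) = 0.00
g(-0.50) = 56.25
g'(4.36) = -14.16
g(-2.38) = 17.45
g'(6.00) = -24.00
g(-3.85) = -27.67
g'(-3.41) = 32.46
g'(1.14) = 5.16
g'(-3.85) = 35.10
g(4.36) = 58.29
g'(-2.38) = 26.28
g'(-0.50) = 15.00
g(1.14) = 72.78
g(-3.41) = -12.80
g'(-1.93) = 23.58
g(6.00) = 27.00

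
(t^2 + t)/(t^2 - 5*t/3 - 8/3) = 3*t/(3*t - 8)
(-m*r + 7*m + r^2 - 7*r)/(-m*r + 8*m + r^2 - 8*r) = (r - 7)/(r - 8)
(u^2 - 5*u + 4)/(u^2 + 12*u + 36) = (u^2 - 5*u + 4)/(u^2 + 12*u + 36)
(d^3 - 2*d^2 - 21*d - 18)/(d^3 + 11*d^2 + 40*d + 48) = (d^2 - 5*d - 6)/(d^2 + 8*d + 16)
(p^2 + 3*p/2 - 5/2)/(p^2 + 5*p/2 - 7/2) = (2*p + 5)/(2*p + 7)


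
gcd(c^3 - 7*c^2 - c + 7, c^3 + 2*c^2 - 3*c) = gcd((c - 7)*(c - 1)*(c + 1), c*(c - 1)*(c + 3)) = c - 1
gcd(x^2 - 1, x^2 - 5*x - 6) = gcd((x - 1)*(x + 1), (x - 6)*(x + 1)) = x + 1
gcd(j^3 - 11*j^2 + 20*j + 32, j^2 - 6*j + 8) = j - 4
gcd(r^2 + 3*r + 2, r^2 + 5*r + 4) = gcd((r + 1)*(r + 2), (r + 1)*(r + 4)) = r + 1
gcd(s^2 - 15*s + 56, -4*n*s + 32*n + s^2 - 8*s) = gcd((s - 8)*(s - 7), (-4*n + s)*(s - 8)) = s - 8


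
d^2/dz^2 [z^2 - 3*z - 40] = 2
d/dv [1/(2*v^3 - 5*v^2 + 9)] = 2*v*(5 - 3*v)/(2*v^3 - 5*v^2 + 9)^2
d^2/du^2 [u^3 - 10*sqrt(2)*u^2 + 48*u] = 6*u - 20*sqrt(2)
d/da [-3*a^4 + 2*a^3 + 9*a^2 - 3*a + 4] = -12*a^3 + 6*a^2 + 18*a - 3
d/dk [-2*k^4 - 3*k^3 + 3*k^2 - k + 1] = -8*k^3 - 9*k^2 + 6*k - 1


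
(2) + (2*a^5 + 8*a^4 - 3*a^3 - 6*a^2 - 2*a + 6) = 2*a^5 + 8*a^4 - 3*a^3 - 6*a^2 - 2*a + 8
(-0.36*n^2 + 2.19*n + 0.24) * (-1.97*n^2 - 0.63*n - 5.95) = 0.7092*n^4 - 4.0875*n^3 + 0.2895*n^2 - 13.1817*n - 1.428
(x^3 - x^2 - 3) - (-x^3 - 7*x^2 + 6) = 2*x^3 + 6*x^2 - 9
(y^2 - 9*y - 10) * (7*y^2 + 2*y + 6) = 7*y^4 - 61*y^3 - 82*y^2 - 74*y - 60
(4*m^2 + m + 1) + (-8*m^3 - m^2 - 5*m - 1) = -8*m^3 + 3*m^2 - 4*m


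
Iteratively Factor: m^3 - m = (m - 1)*(m^2 + m) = (m - 1)*(m + 1)*(m)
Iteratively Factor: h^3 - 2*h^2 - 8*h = (h - 4)*(h^2 + 2*h) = (h - 4)*(h + 2)*(h)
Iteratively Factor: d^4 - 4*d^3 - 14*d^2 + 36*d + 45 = (d - 5)*(d^3 + d^2 - 9*d - 9) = (d - 5)*(d + 3)*(d^2 - 2*d - 3) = (d - 5)*(d + 1)*(d + 3)*(d - 3)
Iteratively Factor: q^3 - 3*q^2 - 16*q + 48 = (q - 4)*(q^2 + q - 12) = (q - 4)*(q + 4)*(q - 3)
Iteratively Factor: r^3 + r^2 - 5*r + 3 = (r + 3)*(r^2 - 2*r + 1) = (r - 1)*(r + 3)*(r - 1)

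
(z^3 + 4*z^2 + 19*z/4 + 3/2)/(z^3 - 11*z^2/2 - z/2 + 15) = (z^2 + 5*z/2 + 1)/(z^2 - 7*z + 10)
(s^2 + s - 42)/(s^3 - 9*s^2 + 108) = (s + 7)/(s^2 - 3*s - 18)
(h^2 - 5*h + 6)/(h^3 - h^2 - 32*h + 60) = (h - 3)/(h^2 + h - 30)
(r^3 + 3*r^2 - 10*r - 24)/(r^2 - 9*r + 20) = (r^3 + 3*r^2 - 10*r - 24)/(r^2 - 9*r + 20)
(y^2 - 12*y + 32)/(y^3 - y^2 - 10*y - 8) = (y - 8)/(y^2 + 3*y + 2)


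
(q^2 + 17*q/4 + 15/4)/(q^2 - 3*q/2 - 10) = (4*q^2 + 17*q + 15)/(2*(2*q^2 - 3*q - 20))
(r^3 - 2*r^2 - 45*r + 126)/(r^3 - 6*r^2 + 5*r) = (r^3 - 2*r^2 - 45*r + 126)/(r*(r^2 - 6*r + 5))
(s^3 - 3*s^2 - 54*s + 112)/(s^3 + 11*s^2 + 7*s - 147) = (s^2 - 10*s + 16)/(s^2 + 4*s - 21)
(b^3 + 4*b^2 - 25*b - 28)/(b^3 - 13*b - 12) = (b + 7)/(b + 3)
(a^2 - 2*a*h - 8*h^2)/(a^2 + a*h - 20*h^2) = (a + 2*h)/(a + 5*h)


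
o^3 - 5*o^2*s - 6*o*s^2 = o*(o - 6*s)*(o + s)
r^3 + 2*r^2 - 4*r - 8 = (r - 2)*(r + 2)^2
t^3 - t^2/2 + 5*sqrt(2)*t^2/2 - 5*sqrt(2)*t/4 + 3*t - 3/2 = (t - 1/2)*(t + sqrt(2))*(t + 3*sqrt(2)/2)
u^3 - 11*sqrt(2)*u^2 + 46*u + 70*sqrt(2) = (u - 7*sqrt(2))*(u - 5*sqrt(2))*(u + sqrt(2))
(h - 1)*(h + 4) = h^2 + 3*h - 4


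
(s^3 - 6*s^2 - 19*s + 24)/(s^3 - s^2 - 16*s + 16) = (s^2 - 5*s - 24)/(s^2 - 16)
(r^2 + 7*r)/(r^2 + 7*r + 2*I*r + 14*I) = r/(r + 2*I)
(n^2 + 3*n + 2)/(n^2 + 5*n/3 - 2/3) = 3*(n + 1)/(3*n - 1)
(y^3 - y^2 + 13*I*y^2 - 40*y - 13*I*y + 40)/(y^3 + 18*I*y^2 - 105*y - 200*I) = (y - 1)/(y + 5*I)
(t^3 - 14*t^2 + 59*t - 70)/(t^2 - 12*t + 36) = (t^3 - 14*t^2 + 59*t - 70)/(t^2 - 12*t + 36)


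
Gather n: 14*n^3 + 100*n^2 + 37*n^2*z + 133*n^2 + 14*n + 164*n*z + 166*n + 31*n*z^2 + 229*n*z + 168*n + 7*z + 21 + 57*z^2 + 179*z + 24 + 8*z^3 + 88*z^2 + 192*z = 14*n^3 + n^2*(37*z + 233) + n*(31*z^2 + 393*z + 348) + 8*z^3 + 145*z^2 + 378*z + 45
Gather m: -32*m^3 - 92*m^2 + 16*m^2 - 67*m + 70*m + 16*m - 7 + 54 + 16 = -32*m^3 - 76*m^2 + 19*m + 63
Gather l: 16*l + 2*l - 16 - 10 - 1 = 18*l - 27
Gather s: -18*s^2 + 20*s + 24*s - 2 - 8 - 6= -18*s^2 + 44*s - 16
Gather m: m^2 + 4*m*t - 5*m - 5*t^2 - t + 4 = m^2 + m*(4*t - 5) - 5*t^2 - t + 4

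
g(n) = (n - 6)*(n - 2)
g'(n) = 2*n - 8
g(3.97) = -4.00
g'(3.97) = -0.06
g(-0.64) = 17.53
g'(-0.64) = -9.28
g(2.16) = -0.61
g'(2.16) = -3.68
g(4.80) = -3.36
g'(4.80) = 1.60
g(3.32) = -3.54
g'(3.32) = -1.36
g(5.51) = -1.72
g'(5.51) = 3.02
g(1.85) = 0.62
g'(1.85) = -4.30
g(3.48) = -3.73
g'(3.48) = -1.04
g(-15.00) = 357.00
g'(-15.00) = -38.00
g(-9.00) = 165.00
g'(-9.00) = -26.00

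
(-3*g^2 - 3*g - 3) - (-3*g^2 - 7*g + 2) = 4*g - 5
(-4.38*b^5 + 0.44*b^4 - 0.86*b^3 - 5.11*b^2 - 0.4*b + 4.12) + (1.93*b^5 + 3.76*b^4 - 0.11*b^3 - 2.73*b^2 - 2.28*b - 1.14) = -2.45*b^5 + 4.2*b^4 - 0.97*b^3 - 7.84*b^2 - 2.68*b + 2.98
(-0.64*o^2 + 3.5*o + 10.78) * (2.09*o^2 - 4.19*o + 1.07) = -1.3376*o^4 + 9.9966*o^3 + 7.1804*o^2 - 41.4232*o + 11.5346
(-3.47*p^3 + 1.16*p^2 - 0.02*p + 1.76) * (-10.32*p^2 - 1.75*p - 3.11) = 35.8104*p^5 - 5.8987*p^4 + 8.9681*p^3 - 21.7358*p^2 - 3.0178*p - 5.4736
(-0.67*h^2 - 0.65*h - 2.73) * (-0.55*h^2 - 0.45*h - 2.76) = 0.3685*h^4 + 0.659*h^3 + 3.6432*h^2 + 3.0225*h + 7.5348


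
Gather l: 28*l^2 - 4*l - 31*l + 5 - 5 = 28*l^2 - 35*l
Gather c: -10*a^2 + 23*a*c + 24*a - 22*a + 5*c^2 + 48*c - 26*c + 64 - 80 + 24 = -10*a^2 + 2*a + 5*c^2 + c*(23*a + 22) + 8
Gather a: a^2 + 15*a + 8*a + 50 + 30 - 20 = a^2 + 23*a + 60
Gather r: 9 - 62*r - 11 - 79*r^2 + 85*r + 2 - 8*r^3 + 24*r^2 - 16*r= -8*r^3 - 55*r^2 + 7*r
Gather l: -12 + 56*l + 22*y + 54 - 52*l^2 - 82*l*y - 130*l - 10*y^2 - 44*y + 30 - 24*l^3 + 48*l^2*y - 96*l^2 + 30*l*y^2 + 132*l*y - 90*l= -24*l^3 + l^2*(48*y - 148) + l*(30*y^2 + 50*y - 164) - 10*y^2 - 22*y + 72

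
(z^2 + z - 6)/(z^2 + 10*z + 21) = (z - 2)/(z + 7)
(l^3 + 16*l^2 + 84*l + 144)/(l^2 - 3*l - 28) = (l^2 + 12*l + 36)/(l - 7)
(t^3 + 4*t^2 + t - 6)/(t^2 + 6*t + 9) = (t^2 + t - 2)/(t + 3)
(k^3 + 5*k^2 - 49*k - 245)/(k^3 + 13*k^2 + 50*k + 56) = (k^2 - 2*k - 35)/(k^2 + 6*k + 8)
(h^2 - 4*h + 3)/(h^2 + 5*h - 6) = (h - 3)/(h + 6)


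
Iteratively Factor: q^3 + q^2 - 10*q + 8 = (q - 1)*(q^2 + 2*q - 8) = (q - 2)*(q - 1)*(q + 4)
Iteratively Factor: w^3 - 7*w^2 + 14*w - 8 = (w - 2)*(w^2 - 5*w + 4) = (w - 2)*(w - 1)*(w - 4)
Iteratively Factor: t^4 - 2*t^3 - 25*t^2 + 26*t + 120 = (t - 3)*(t^3 + t^2 - 22*t - 40) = (t - 3)*(t + 2)*(t^2 - t - 20) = (t - 5)*(t - 3)*(t + 2)*(t + 4)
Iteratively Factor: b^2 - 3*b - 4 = (b + 1)*(b - 4)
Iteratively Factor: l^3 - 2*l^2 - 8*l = (l - 4)*(l^2 + 2*l) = l*(l - 4)*(l + 2)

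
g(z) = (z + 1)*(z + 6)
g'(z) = 2*z + 7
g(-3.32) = -6.22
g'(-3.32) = 0.36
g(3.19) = 38.51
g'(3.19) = 13.38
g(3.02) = 36.26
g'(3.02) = 13.04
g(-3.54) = -6.25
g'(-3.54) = -0.08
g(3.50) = 42.75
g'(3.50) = 14.00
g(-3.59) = -6.24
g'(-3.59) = -0.18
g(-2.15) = -4.43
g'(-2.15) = 2.70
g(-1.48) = -2.17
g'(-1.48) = 4.04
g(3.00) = 36.00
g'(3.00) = 13.00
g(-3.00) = -6.00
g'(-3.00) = 1.00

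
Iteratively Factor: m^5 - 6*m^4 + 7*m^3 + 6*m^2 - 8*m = (m + 1)*(m^4 - 7*m^3 + 14*m^2 - 8*m) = m*(m + 1)*(m^3 - 7*m^2 + 14*m - 8) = m*(m - 2)*(m + 1)*(m^2 - 5*m + 4) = m*(m - 2)*(m - 1)*(m + 1)*(m - 4)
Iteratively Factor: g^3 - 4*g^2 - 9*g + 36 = (g - 4)*(g^2 - 9) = (g - 4)*(g + 3)*(g - 3)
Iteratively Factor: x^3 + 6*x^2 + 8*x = (x + 2)*(x^2 + 4*x) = x*(x + 2)*(x + 4)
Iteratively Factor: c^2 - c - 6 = (c + 2)*(c - 3)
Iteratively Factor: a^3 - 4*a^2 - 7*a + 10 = (a - 1)*(a^2 - 3*a - 10) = (a - 5)*(a - 1)*(a + 2)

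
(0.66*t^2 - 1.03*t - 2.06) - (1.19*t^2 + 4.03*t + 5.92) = -0.53*t^2 - 5.06*t - 7.98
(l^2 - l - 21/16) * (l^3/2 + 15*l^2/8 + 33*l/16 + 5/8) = l^5/2 + 11*l^4/8 - 15*l^3/32 - 499*l^2/128 - 853*l/256 - 105/128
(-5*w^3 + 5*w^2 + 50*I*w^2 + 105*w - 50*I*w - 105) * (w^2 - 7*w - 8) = -5*w^5 + 40*w^4 + 50*I*w^4 + 110*w^3 - 400*I*w^3 - 880*w^2 - 50*I*w^2 - 105*w + 400*I*w + 840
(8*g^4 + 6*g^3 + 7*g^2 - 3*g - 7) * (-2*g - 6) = -16*g^5 - 60*g^4 - 50*g^3 - 36*g^2 + 32*g + 42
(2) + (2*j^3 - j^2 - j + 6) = 2*j^3 - j^2 - j + 8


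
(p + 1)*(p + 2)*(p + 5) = p^3 + 8*p^2 + 17*p + 10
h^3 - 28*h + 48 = (h - 4)*(h - 2)*(h + 6)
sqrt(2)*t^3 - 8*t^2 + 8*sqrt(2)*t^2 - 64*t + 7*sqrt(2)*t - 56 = (t + 7)*(t - 4*sqrt(2))*(sqrt(2)*t + sqrt(2))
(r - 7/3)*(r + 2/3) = r^2 - 5*r/3 - 14/9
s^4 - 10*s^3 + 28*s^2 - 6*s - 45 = (s - 5)*(s - 3)^2*(s + 1)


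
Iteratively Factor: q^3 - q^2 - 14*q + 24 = (q + 4)*(q^2 - 5*q + 6) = (q - 3)*(q + 4)*(q - 2)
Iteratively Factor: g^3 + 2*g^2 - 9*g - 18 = (g + 3)*(g^2 - g - 6) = (g - 3)*(g + 3)*(g + 2)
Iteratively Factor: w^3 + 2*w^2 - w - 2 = (w + 1)*(w^2 + w - 2) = (w + 1)*(w + 2)*(w - 1)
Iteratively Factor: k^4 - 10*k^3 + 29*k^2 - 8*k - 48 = (k - 4)*(k^3 - 6*k^2 + 5*k + 12) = (k - 4)*(k + 1)*(k^2 - 7*k + 12) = (k - 4)^2*(k + 1)*(k - 3)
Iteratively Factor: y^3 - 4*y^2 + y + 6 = (y - 3)*(y^2 - y - 2) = (y - 3)*(y + 1)*(y - 2)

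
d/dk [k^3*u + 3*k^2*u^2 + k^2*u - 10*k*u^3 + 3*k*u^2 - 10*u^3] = u*(3*k^2 + 6*k*u + 2*k - 10*u^2 + 3*u)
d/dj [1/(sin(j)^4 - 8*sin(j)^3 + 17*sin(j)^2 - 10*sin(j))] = 2*(-2*sin(j)^3 + 12*sin(j)^2 - 17*sin(j) + 5)*cos(j)/((sin(j)^3 - 8*sin(j)^2 + 17*sin(j) - 10)^2*sin(j)^2)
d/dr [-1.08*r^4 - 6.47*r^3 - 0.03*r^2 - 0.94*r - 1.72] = -4.32*r^3 - 19.41*r^2 - 0.06*r - 0.94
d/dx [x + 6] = 1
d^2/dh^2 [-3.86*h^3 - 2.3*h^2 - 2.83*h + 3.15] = -23.16*h - 4.6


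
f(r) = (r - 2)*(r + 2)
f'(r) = 2*r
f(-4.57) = 16.88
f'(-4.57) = -9.14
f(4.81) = 19.14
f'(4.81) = 9.62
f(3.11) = 5.67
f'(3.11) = 6.22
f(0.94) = -3.12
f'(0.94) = 1.88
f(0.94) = -3.12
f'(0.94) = 1.88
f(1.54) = -1.63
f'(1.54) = 3.08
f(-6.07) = 32.84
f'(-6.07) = -12.14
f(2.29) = 1.24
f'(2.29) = 4.58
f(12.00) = 140.00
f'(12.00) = 24.00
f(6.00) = 32.00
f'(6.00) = 12.00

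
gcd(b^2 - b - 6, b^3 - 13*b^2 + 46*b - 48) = b - 3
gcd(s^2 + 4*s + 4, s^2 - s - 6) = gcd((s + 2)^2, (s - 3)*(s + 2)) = s + 2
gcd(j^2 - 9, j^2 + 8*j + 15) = j + 3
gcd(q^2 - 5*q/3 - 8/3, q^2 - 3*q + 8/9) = q - 8/3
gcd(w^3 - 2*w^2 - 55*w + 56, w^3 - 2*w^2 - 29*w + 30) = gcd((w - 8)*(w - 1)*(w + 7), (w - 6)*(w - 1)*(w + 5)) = w - 1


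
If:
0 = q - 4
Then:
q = 4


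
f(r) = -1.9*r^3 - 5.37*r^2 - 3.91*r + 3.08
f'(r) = -5.7*r^2 - 10.74*r - 3.91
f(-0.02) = 3.16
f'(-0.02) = -3.70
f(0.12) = 2.53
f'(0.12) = -5.28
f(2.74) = -87.03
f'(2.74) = -76.13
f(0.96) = -7.30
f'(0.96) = -19.47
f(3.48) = -155.63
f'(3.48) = -110.31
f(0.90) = -6.17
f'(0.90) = -18.19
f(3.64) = -173.94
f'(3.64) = -118.53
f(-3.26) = 24.58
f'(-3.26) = -29.47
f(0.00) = 3.08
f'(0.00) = -3.91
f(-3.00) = 17.78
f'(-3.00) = -22.99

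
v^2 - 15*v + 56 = (v - 8)*(v - 7)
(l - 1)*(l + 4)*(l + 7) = l^3 + 10*l^2 + 17*l - 28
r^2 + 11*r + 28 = (r + 4)*(r + 7)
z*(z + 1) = z^2 + z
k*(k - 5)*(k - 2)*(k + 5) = k^4 - 2*k^3 - 25*k^2 + 50*k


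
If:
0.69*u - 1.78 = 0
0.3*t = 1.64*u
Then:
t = 14.10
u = 2.58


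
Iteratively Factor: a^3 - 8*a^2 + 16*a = (a - 4)*(a^2 - 4*a) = a*(a - 4)*(a - 4)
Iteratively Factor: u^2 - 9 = (u + 3)*(u - 3)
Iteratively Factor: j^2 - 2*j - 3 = (j + 1)*(j - 3)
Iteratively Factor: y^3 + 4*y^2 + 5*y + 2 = (y + 1)*(y^2 + 3*y + 2) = (y + 1)*(y + 2)*(y + 1)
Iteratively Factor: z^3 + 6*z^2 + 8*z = (z)*(z^2 + 6*z + 8) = z*(z + 2)*(z + 4)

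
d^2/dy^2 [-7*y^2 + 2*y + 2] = -14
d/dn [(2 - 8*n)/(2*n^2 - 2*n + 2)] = (-4*n^2 + 4*n + (2*n - 1)*(4*n - 1) - 4)/(n^2 - n + 1)^2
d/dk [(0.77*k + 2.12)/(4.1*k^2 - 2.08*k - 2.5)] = (-3.157*k^2 - 17.384*k + 2.4846)/(16.81*k^4 - 17.056*k^3 - 16.1736*k^2 + 10.4*k + 6.25)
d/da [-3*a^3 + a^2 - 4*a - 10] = -9*a^2 + 2*a - 4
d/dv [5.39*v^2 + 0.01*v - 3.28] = 10.78*v + 0.01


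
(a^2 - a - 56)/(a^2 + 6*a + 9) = (a^2 - a - 56)/(a^2 + 6*a + 9)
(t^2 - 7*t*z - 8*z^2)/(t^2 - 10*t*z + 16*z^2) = (-t - z)/(-t + 2*z)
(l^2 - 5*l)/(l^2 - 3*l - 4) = l*(5 - l)/(-l^2 + 3*l + 4)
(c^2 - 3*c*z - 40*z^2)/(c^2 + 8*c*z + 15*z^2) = (c - 8*z)/(c + 3*z)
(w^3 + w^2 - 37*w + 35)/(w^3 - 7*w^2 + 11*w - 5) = (w + 7)/(w - 1)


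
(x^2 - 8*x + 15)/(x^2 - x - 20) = (x - 3)/(x + 4)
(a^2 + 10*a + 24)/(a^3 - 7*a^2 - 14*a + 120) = (a + 6)/(a^2 - 11*a + 30)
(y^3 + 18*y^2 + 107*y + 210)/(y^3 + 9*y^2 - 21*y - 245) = (y^2 + 11*y + 30)/(y^2 + 2*y - 35)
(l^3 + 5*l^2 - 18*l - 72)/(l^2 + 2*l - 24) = l + 3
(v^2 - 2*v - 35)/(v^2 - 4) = (v^2 - 2*v - 35)/(v^2 - 4)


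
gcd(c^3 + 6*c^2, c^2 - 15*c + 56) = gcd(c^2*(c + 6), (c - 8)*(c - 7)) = 1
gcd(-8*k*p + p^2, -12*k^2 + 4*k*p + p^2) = 1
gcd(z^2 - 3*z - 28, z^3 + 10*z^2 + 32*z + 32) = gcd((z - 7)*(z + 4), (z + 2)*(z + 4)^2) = z + 4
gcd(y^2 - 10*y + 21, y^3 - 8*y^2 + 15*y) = y - 3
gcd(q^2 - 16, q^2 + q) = 1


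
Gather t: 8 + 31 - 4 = 35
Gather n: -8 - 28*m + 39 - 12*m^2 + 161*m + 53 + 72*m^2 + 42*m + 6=60*m^2 + 175*m + 90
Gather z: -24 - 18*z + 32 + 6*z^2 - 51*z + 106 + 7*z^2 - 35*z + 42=13*z^2 - 104*z + 156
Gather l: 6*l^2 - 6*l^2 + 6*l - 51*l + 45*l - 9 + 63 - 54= 0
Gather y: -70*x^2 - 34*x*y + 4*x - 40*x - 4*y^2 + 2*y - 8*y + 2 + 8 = -70*x^2 - 36*x - 4*y^2 + y*(-34*x - 6) + 10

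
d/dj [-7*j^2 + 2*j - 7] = 2 - 14*j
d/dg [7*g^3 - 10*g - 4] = 21*g^2 - 10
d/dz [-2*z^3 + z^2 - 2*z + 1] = -6*z^2 + 2*z - 2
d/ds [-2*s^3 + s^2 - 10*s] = -6*s^2 + 2*s - 10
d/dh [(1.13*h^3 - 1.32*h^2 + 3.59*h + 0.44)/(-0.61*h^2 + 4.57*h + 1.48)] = (-0.6893*h^4 + 10.3282*h^3 + 1.1747*h^2 - 3.3704*h + 3.3024)/(0.3721*h^4 - 5.5754*h^3 + 19.0793*h^2 + 13.5272*h + 2.1904)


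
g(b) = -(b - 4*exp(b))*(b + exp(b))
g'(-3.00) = 5.72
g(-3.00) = -9.44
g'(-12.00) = 24.00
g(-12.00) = -144.00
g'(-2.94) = 5.59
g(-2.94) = -9.10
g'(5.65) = 652233.42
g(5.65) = 328073.37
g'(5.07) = 205580.16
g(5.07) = 103741.20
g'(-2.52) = 4.72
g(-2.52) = -6.93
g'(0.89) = 59.47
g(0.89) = 29.43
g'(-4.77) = 9.44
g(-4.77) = -22.87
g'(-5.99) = 11.94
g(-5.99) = -35.93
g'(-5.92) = 11.80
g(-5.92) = -35.09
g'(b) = -(1 - 4*exp(b))*(b + exp(b)) - (b - 4*exp(b))*(exp(b) + 1) = 3*b*exp(b) - 2*b + 8*exp(2*b) + 3*exp(b)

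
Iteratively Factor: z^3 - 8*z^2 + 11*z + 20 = (z + 1)*(z^2 - 9*z + 20) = (z - 4)*(z + 1)*(z - 5)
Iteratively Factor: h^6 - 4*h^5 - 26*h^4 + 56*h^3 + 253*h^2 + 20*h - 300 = (h - 5)*(h^5 + h^4 - 21*h^3 - 49*h^2 + 8*h + 60) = (h - 5)^2*(h^4 + 6*h^3 + 9*h^2 - 4*h - 12) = (h - 5)^2*(h + 2)*(h^3 + 4*h^2 + h - 6) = (h - 5)^2*(h + 2)*(h + 3)*(h^2 + h - 2) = (h - 5)^2*(h - 1)*(h + 2)*(h + 3)*(h + 2)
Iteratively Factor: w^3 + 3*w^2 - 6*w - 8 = (w + 4)*(w^2 - w - 2) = (w - 2)*(w + 4)*(w + 1)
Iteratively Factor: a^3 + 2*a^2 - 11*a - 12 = (a + 4)*(a^2 - 2*a - 3) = (a + 1)*(a + 4)*(a - 3)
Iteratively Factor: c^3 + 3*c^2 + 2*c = (c + 2)*(c^2 + c) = c*(c + 2)*(c + 1)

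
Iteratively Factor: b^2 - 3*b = (b)*(b - 3)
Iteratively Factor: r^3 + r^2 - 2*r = (r + 2)*(r^2 - r) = r*(r + 2)*(r - 1)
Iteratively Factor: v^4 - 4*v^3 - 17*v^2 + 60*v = (v - 3)*(v^3 - v^2 - 20*v) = v*(v - 3)*(v^2 - v - 20) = v*(v - 5)*(v - 3)*(v + 4)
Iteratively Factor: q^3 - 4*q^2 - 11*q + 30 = (q - 2)*(q^2 - 2*q - 15) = (q - 2)*(q + 3)*(q - 5)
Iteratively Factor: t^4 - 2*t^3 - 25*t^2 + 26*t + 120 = (t - 3)*(t^3 + t^2 - 22*t - 40) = (t - 5)*(t - 3)*(t^2 + 6*t + 8) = (t - 5)*(t - 3)*(t + 2)*(t + 4)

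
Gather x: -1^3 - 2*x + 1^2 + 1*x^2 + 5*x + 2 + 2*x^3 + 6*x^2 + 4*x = 2*x^3 + 7*x^2 + 7*x + 2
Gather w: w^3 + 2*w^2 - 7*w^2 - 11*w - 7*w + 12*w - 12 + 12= w^3 - 5*w^2 - 6*w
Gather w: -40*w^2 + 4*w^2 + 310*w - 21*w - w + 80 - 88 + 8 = -36*w^2 + 288*w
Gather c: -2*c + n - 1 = -2*c + n - 1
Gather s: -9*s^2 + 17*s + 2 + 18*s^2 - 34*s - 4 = 9*s^2 - 17*s - 2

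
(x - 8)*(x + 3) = x^2 - 5*x - 24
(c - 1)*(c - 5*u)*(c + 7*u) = c^3 + 2*c^2*u - c^2 - 35*c*u^2 - 2*c*u + 35*u^2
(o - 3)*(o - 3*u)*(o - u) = o^3 - 4*o^2*u - 3*o^2 + 3*o*u^2 + 12*o*u - 9*u^2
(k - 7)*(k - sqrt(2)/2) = k^2 - 7*k - sqrt(2)*k/2 + 7*sqrt(2)/2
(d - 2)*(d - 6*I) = d^2 - 2*d - 6*I*d + 12*I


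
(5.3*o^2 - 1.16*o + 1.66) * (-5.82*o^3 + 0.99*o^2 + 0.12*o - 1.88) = -30.846*o^5 + 11.9982*o^4 - 10.1736*o^3 - 8.4598*o^2 + 2.38*o - 3.1208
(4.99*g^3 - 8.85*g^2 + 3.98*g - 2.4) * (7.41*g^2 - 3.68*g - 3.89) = 36.9759*g^5 - 83.9417*g^4 + 42.6487*g^3 + 1.9961*g^2 - 6.6502*g + 9.336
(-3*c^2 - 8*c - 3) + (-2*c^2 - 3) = -5*c^2 - 8*c - 6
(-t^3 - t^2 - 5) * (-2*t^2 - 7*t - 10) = 2*t^5 + 9*t^4 + 17*t^3 + 20*t^2 + 35*t + 50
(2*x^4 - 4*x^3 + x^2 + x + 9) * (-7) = -14*x^4 + 28*x^3 - 7*x^2 - 7*x - 63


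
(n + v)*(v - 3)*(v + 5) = n*v^2 + 2*n*v - 15*n + v^3 + 2*v^2 - 15*v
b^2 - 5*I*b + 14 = (b - 7*I)*(b + 2*I)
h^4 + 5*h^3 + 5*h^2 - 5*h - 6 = (h - 1)*(h + 1)*(h + 2)*(h + 3)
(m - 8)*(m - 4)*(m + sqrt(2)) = m^3 - 12*m^2 + sqrt(2)*m^2 - 12*sqrt(2)*m + 32*m + 32*sqrt(2)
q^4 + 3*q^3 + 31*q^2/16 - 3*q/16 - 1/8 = (q - 1/4)*(q + 1/4)*(q + 1)*(q + 2)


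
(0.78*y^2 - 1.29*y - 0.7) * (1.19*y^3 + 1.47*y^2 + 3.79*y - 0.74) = 0.9282*y^5 - 0.3885*y^4 + 0.2269*y^3 - 6.4953*y^2 - 1.6984*y + 0.518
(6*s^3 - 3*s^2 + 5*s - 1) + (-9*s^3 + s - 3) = -3*s^3 - 3*s^2 + 6*s - 4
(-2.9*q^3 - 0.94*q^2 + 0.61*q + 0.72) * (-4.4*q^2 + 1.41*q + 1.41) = 12.76*q^5 + 0.0470000000000006*q^4 - 8.0984*q^3 - 3.6333*q^2 + 1.8753*q + 1.0152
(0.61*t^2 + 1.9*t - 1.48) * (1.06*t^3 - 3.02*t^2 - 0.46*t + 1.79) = 0.6466*t^5 + 0.1718*t^4 - 7.5874*t^3 + 4.6875*t^2 + 4.0818*t - 2.6492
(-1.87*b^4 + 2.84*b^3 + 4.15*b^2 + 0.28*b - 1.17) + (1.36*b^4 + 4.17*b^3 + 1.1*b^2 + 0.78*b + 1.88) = -0.51*b^4 + 7.01*b^3 + 5.25*b^2 + 1.06*b + 0.71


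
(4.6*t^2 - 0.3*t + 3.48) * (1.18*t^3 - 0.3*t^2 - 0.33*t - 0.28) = 5.428*t^5 - 1.734*t^4 + 2.6784*t^3 - 2.233*t^2 - 1.0644*t - 0.9744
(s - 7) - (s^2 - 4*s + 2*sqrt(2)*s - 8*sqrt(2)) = -s^2 - 2*sqrt(2)*s + 5*s - 7 + 8*sqrt(2)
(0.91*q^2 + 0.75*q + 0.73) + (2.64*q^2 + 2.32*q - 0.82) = 3.55*q^2 + 3.07*q - 0.09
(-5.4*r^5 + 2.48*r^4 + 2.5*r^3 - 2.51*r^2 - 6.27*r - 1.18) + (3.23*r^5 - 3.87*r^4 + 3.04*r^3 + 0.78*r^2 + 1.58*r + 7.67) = -2.17*r^5 - 1.39*r^4 + 5.54*r^3 - 1.73*r^2 - 4.69*r + 6.49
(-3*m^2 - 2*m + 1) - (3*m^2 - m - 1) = -6*m^2 - m + 2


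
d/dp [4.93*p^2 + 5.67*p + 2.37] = 9.86*p + 5.67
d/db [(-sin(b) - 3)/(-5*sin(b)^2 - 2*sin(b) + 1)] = (-30*sin(b) + 5*cos(b)^2 - 12)*cos(b)/(5*sin(b)^2 + 2*sin(b) - 1)^2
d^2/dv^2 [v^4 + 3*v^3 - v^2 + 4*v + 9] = 12*v^2 + 18*v - 2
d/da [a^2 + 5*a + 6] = 2*a + 5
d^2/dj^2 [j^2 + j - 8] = 2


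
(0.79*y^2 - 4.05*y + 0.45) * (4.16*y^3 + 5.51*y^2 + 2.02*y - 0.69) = 3.2864*y^5 - 12.4951*y^4 - 18.8477*y^3 - 6.2466*y^2 + 3.7035*y - 0.3105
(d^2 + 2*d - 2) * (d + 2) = d^3 + 4*d^2 + 2*d - 4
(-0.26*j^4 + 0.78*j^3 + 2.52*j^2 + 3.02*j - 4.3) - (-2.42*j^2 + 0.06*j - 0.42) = -0.26*j^4 + 0.78*j^3 + 4.94*j^2 + 2.96*j - 3.88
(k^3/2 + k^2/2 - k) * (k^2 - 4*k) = k^5/2 - 3*k^4/2 - 3*k^3 + 4*k^2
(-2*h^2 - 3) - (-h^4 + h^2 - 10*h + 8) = h^4 - 3*h^2 + 10*h - 11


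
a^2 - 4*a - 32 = (a - 8)*(a + 4)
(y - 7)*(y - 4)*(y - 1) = y^3 - 12*y^2 + 39*y - 28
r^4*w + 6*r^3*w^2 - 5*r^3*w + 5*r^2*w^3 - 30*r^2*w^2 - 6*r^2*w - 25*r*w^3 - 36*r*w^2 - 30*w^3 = (r - 6)*(r + w)*(r + 5*w)*(r*w + w)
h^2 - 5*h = h*(h - 5)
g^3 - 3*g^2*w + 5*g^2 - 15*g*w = g*(g + 5)*(g - 3*w)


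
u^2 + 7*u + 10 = (u + 2)*(u + 5)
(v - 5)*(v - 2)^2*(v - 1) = v^4 - 10*v^3 + 33*v^2 - 44*v + 20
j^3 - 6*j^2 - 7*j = j*(j - 7)*(j + 1)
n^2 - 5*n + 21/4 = (n - 7/2)*(n - 3/2)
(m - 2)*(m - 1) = m^2 - 3*m + 2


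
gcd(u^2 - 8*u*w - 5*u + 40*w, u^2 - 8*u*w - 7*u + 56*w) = u - 8*w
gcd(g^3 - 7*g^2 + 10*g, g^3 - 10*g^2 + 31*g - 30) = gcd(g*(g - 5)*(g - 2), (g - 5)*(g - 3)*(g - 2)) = g^2 - 7*g + 10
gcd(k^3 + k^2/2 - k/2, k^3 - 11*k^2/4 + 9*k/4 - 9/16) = k - 1/2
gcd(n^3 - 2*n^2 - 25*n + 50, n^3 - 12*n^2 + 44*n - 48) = n - 2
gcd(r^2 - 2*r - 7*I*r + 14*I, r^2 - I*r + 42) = r - 7*I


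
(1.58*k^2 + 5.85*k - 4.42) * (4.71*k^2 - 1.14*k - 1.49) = 7.4418*k^4 + 25.7523*k^3 - 29.8414*k^2 - 3.6777*k + 6.5858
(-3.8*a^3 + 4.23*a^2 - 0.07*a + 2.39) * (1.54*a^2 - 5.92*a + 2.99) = -5.852*a^5 + 29.0102*a^4 - 36.5114*a^3 + 16.7427*a^2 - 14.3581*a + 7.1461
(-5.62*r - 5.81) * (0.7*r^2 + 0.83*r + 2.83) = -3.934*r^3 - 8.7316*r^2 - 20.7269*r - 16.4423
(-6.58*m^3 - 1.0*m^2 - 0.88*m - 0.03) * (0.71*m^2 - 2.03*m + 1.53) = -4.6718*m^5 + 12.6474*m^4 - 8.6622*m^3 + 0.2351*m^2 - 1.2855*m - 0.0459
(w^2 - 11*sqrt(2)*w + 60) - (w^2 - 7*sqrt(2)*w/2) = -15*sqrt(2)*w/2 + 60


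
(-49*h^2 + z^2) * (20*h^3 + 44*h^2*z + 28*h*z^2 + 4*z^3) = -980*h^5 - 2156*h^4*z - 1352*h^3*z^2 - 152*h^2*z^3 + 28*h*z^4 + 4*z^5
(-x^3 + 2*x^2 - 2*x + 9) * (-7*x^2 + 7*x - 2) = 7*x^5 - 21*x^4 + 30*x^3 - 81*x^2 + 67*x - 18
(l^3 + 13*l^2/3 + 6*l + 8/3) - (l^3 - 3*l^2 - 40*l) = 22*l^2/3 + 46*l + 8/3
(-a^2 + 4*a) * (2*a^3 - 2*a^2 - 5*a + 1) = -2*a^5 + 10*a^4 - 3*a^3 - 21*a^2 + 4*a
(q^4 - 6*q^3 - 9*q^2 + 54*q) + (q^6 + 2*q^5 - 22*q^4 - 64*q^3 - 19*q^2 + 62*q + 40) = q^6 + 2*q^5 - 21*q^4 - 70*q^3 - 28*q^2 + 116*q + 40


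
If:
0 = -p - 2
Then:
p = -2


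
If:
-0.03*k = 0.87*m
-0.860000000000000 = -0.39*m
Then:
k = -63.95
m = 2.21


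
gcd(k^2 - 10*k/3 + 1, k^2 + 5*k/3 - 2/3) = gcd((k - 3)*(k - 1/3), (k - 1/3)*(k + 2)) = k - 1/3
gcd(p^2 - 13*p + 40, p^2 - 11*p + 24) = p - 8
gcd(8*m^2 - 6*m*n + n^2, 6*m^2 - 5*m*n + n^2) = 2*m - n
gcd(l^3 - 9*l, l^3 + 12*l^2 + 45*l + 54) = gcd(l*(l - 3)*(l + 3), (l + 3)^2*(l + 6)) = l + 3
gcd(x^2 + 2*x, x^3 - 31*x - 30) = 1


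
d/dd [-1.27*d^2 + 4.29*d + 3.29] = 4.29 - 2.54*d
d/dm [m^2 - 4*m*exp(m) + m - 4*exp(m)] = -4*m*exp(m) + 2*m - 8*exp(m) + 1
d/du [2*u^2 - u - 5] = 4*u - 1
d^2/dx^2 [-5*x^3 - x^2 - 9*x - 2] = -30*x - 2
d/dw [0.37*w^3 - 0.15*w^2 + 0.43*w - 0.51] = 1.11*w^2 - 0.3*w + 0.43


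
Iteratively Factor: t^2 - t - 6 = (t + 2)*(t - 3)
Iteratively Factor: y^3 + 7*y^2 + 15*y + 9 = (y + 1)*(y^2 + 6*y + 9) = (y + 1)*(y + 3)*(y + 3)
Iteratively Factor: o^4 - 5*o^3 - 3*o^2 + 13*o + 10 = (o - 2)*(o^3 - 3*o^2 - 9*o - 5) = (o - 2)*(o + 1)*(o^2 - 4*o - 5) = (o - 5)*(o - 2)*(o + 1)*(o + 1)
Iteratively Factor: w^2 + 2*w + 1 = (w + 1)*(w + 1)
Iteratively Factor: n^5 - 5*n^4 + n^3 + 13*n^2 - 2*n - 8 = (n - 2)*(n^4 - 3*n^3 - 5*n^2 + 3*n + 4) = (n - 2)*(n - 1)*(n^3 - 2*n^2 - 7*n - 4) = (n - 4)*(n - 2)*(n - 1)*(n^2 + 2*n + 1) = (n - 4)*(n - 2)*(n - 1)*(n + 1)*(n + 1)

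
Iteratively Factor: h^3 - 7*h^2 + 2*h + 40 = (h - 4)*(h^2 - 3*h - 10) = (h - 4)*(h + 2)*(h - 5)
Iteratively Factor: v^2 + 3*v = (v + 3)*(v)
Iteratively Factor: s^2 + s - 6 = (s - 2)*(s + 3)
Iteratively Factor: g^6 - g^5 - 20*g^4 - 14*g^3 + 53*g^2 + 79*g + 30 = (g + 1)*(g^5 - 2*g^4 - 18*g^3 + 4*g^2 + 49*g + 30) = (g + 1)^2*(g^4 - 3*g^3 - 15*g^2 + 19*g + 30) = (g + 1)^2*(g + 3)*(g^3 - 6*g^2 + 3*g + 10) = (g + 1)^3*(g + 3)*(g^2 - 7*g + 10) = (g - 2)*(g + 1)^3*(g + 3)*(g - 5)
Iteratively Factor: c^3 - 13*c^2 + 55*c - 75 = (c - 5)*(c^2 - 8*c + 15) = (c - 5)*(c - 3)*(c - 5)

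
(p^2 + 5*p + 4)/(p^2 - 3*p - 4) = (p + 4)/(p - 4)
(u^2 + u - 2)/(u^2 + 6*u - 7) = (u + 2)/(u + 7)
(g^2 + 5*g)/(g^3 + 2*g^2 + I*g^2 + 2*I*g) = (g + 5)/(g^2 + g*(2 + I) + 2*I)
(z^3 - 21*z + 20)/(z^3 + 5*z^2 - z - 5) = (z - 4)/(z + 1)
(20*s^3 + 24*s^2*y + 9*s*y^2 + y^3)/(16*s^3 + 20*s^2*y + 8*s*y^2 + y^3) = (5*s + y)/(4*s + y)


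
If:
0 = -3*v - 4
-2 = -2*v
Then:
No Solution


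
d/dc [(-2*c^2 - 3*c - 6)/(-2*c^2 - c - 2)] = 4*c*(-c - 4)/(4*c^4 + 4*c^3 + 9*c^2 + 4*c + 4)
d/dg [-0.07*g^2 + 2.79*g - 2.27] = 2.79 - 0.14*g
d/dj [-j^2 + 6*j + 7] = 6 - 2*j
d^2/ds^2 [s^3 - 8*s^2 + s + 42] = 6*s - 16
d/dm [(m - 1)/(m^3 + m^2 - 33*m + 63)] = 2*(-m^2 - 2*m - 5)/(m^5 + 5*m^4 - 50*m^3 - 90*m^2 + 945*m - 1323)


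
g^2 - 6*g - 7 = (g - 7)*(g + 1)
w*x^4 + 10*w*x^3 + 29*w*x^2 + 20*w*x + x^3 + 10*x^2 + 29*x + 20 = (x + 1)*(x + 4)*(x + 5)*(w*x + 1)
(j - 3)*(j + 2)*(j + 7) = j^3 + 6*j^2 - 13*j - 42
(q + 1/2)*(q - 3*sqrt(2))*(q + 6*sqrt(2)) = q^3 + q^2/2 + 3*sqrt(2)*q^2 - 36*q + 3*sqrt(2)*q/2 - 18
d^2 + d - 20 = (d - 4)*(d + 5)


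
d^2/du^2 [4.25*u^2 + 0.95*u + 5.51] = 8.50000000000000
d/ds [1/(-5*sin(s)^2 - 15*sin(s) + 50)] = (2*sin(s) + 3)*cos(s)/(5*(sin(s)^2 + 3*sin(s) - 10)^2)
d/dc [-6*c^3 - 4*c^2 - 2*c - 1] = -18*c^2 - 8*c - 2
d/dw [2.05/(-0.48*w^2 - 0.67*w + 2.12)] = (1.968*w + 1.3735)/(0.48*w^2 + 0.67*w - 2.12)^2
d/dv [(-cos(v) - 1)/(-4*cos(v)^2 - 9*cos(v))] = (4*sin(v) + 9*sin(v)/cos(v)^2 + 8*tan(v))/(4*cos(v) + 9)^2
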